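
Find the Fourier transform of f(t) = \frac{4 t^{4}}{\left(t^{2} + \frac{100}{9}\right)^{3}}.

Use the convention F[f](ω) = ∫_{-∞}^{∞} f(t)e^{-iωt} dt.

F(ω) = \frac{\pi \left(100 \omega^{2} - 150 \left|{\omega}\right| + 27\right) e^{- \frac{10 \left|{\omega}\right|}{3}}}{60}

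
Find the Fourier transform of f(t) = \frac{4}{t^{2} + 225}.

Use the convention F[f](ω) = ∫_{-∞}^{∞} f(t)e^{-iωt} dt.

F(ω) = \frac{4 \pi e^{- 15 \left|{\omega}\right|}}{15}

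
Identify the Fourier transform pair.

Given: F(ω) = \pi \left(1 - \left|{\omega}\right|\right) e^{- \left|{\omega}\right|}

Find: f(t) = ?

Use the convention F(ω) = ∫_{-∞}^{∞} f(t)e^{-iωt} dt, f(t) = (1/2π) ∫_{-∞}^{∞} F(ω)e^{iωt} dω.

f(t) = \frac{2 t^{2}}{\left(t^{2} + 1\right)^{2}}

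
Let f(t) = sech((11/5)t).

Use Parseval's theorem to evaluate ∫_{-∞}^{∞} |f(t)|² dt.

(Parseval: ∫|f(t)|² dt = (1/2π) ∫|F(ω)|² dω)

∫|f(t)|² dt = \frac{10}{11}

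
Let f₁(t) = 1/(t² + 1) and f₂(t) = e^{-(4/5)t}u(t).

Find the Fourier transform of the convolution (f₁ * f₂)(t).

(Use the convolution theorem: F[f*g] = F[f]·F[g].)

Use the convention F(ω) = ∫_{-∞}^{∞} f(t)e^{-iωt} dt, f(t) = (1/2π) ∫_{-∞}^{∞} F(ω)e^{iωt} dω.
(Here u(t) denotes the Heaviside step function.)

F[f₁*f₂](ω) = \frac{5 \pi e^{- \left|{\omega}\right|}}{5 i \omega + 4}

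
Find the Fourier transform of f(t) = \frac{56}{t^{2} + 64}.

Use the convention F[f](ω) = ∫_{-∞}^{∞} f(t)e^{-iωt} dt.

F(ω) = 7 \pi e^{- 8 \left|{\omega}\right|}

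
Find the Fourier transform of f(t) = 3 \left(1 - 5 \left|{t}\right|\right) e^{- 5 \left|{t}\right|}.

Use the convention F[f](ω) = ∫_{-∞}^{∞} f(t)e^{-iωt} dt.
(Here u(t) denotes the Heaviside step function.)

F(ω) = \frac{60 \omega^{2}}{\left(\omega^{2} + 25\right)^{2}}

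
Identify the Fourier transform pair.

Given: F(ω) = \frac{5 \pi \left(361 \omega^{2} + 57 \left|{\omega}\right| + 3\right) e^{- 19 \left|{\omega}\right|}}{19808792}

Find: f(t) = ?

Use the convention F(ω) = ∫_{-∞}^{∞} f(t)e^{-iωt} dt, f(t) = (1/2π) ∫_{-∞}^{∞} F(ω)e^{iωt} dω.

f(t) = \frac{5}{\left(t^{2} + 361\right)^{3}}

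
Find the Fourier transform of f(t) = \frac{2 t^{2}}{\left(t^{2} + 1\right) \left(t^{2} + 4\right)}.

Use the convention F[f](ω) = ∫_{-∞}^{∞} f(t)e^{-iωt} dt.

F(ω) = \frac{2 \pi \left(2 - e^{\left|{\omega}\right|}\right) e^{- 2 \left|{\omega}\right|}}{3}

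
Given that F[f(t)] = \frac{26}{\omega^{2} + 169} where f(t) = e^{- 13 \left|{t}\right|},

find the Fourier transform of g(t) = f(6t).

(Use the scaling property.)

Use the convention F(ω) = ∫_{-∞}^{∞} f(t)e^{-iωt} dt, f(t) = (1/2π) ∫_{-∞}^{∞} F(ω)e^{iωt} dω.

F[g](ω) = \frac{156}{\omega^{2} + 6084}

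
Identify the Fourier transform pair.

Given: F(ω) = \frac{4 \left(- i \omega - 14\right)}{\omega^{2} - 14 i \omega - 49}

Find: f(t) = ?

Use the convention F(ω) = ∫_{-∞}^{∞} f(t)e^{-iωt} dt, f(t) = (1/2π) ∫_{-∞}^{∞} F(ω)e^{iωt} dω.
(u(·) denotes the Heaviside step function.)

f(t) = 4 \left(7 t + 1\right) e^{- 7 t} u\left(t\right)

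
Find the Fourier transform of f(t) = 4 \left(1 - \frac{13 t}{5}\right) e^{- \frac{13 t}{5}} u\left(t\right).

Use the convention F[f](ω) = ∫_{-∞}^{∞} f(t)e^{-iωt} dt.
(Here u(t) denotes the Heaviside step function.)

F(ω) = \frac{100 i \omega}{- 25 \omega^{2} + 130 i \omega + 169}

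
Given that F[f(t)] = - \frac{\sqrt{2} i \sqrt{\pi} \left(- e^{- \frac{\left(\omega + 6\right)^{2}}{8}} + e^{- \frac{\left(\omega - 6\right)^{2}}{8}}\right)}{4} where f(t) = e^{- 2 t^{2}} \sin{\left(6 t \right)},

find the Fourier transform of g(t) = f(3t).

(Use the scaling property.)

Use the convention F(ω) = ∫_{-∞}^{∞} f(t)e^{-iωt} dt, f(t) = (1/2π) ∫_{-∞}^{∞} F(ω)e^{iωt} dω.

F[g](ω) = \frac{\sqrt{2} i \sqrt{\pi} \left(1 - e^{\omega}\right) e^{- \frac{\omega^{2}}{72} - \frac{\omega}{2} - \frac{9}{2}}}{12}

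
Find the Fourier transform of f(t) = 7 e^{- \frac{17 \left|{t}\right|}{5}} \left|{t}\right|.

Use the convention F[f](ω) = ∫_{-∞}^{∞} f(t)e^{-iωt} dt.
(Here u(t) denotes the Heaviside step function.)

F(ω) = \frac{350 \left(289 - 25 \omega^{2}\right)}{\left(25 \omega^{2} + 289\right)^{2}}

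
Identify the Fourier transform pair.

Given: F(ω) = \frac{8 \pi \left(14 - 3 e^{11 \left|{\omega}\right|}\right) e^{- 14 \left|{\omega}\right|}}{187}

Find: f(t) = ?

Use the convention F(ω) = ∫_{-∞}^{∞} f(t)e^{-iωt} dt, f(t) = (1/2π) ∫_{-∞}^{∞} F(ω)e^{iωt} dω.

f(t) = \frac{8 t^{2}}{\left(t^{2} + 9\right) \left(t^{2} + 196\right)}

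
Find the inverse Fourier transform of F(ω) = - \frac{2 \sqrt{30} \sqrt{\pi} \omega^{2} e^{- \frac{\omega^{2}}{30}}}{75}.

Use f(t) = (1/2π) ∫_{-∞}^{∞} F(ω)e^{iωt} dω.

f(t) = 3 \left(30 t^{2} - 2\right) e^{- \frac{15 t^{2}}{2}}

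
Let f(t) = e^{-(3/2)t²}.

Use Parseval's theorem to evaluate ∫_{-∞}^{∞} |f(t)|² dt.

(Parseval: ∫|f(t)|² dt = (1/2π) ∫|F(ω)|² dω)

∫|f(t)|² dt = \frac{\sqrt{3} \sqrt{\pi}}{3}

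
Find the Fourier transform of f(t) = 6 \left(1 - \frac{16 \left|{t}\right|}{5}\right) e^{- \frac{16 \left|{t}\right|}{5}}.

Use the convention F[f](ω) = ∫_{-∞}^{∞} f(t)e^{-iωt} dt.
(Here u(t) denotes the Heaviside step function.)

F(ω) = \frac{48000 \omega^{2}}{\left(25 \omega^{2} + 256\right)^{2}}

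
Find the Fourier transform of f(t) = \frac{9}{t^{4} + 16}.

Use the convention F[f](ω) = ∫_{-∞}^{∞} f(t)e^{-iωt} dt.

F(ω) = \frac{9 \pi e^{- \sqrt{2} \left|{\omega}\right|} \sin{\left(\sqrt{2} \left|{\omega}\right| + \frac{\pi}{4} \right)}}{8}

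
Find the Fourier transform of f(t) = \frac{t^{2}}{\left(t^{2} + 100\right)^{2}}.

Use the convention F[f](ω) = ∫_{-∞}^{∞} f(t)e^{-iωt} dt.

F(ω) = \frac{\pi \left(1 - 10 \left|{\omega}\right|\right) e^{- 10 \left|{\omega}\right|}}{20}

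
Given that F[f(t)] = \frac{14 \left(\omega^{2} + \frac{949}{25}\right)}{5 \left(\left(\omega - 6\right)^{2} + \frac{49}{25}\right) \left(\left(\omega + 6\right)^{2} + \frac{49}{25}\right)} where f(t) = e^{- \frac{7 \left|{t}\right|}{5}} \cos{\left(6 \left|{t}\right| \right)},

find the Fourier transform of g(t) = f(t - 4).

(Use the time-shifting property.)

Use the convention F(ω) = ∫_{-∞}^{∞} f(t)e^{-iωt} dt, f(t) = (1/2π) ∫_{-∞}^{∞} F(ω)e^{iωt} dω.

F[g](ω) = \frac{70 \left(25 \omega^{2} + 949\right) e^{- 4 i \omega}}{625 \omega^{4} - 42550 \omega^{2} + 900601}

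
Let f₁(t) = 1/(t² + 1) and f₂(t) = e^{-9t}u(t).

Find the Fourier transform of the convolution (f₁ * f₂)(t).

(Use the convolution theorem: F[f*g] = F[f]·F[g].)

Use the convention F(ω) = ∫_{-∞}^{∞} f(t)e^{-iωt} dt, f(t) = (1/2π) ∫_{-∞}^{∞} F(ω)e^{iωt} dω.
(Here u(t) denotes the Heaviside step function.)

F[f₁*f₂](ω) = \frac{\pi e^{- \left|{\omega}\right|}}{i \omega + 9}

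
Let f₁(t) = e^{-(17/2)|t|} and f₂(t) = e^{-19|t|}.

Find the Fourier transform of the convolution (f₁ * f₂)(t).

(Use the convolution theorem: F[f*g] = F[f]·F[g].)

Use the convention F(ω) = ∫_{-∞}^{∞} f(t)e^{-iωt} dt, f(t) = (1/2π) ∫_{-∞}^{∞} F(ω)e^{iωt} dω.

F[f₁*f₂](ω) = \frac{2584}{\left(\omega^{2} + 361\right) \left(4 \omega^{2} + 289\right)}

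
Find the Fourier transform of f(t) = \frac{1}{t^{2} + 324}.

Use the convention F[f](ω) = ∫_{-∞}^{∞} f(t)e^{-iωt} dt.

F(ω) = \frac{\pi e^{- 18 \left|{\omega}\right|}}{18}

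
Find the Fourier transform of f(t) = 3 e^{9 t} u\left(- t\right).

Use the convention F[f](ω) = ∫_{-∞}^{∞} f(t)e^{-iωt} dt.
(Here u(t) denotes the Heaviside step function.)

F(ω) = - \frac{3}{i \omega - 9}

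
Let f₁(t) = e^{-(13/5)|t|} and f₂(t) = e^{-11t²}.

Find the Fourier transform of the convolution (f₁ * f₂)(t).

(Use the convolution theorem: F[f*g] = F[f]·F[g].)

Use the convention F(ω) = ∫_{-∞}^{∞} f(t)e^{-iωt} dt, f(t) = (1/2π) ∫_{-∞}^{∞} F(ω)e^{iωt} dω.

F[f₁*f₂](ω) = \frac{130 \sqrt{11} \sqrt{\pi} e^{- \frac{\omega^{2}}{44}}}{11 \left(25 \omega^{2} + 169\right)}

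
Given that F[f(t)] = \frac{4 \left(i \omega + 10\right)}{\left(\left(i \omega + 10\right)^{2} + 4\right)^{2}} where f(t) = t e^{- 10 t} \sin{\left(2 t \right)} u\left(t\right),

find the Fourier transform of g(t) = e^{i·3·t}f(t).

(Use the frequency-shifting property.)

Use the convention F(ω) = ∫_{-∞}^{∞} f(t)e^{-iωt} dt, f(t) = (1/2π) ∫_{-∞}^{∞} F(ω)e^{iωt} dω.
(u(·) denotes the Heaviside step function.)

F[g](ω) = \frac{4 \left(i \left(\omega - 3\right) + 10\right)}{\left(\left(i \left(\omega - 3\right) + 10\right)^{2} + 4\right)^{2}}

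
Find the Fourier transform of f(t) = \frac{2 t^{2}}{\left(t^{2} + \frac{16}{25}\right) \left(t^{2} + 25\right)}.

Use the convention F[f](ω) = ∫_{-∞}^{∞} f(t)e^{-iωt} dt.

F(ω) = \frac{250 \pi e^{- 5 \left|{\omega}\right|}}{609} - \frac{40 \pi e^{- \frac{4 \left|{\omega}\right|}{5}}}{609}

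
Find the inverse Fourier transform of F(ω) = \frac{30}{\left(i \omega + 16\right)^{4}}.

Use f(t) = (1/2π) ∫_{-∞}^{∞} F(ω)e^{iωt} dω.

f(t) = 5 t^{3} e^{- 16 t} u\left(t\right)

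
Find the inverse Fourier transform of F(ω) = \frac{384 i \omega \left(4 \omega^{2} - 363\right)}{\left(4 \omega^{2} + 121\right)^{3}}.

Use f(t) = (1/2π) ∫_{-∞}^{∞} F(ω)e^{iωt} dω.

f(t) = 6 t e^{- \frac{11 \left|{t}\right|}{2}} \left|{t}\right|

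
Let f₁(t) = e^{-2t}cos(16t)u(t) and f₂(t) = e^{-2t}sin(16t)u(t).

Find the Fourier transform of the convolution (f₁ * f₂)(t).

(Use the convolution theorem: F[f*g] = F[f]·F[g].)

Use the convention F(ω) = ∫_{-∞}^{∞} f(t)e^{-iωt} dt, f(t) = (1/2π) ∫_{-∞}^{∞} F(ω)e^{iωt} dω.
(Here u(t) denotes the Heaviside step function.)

F[f₁*f₂](ω) = \frac{16 \left(i \omega + 2\right)}{\left(\left(i \omega + 2\right)^{2} + 256\right)^{2}}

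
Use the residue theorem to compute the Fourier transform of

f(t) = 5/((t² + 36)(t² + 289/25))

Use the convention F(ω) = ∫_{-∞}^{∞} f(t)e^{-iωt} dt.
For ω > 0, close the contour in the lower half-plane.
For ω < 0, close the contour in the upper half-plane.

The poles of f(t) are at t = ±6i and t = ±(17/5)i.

Let g(z) = f(z)e^{-iωz}; for large |z| the factor e^{-iωz} decays in the lower half-plane when ω > 0 and in the upper half-plane when ω < 0.

Case ω > 0 (lower half-plane, clockwise contour ⇒ F(ω) = -2πi·ΣRes):
  Res_{z = - 6 i} g(z) = - \frac{125 i e^{- 6 \omega}}{7332}
  Res_{z = - \frac{17 i}{5}} g(z) = \frac{625 i e^{- \frac{17 \omega}{5}}}{20774}
  F(ω) = -2πi·ΣRes = - \frac{125 \pi e^{- 6 \omega}}{3666} + \frac{625 \pi e^{- \frac{17 \omega}{5}}}{10387}

Case ω < 0 (upper half-plane, counterclockwise contour ⇒ F(ω) = +2πi·ΣRes):
  Res_{z = 6 i} g(z) = \frac{125 i e^{6 \omega}}{7332}
  Res_{z = \frac{17 i}{5}} g(z) = - \frac{625 i e^{\frac{17 \omega}{5}}}{20774}
  F(ω) = 2πi·ΣRes = \frac{125 \pi \left(30 e^{\frac{17 \omega}{5}} - 17 e^{6 \omega}\right)}{62322}

Both cases combine into a single formula in |ω|:

F(ω) = - \frac{125 \pi e^{- 6 \left|{\omega}\right|}}{3666} + \frac{625 \pi e^{- \frac{17 \left|{\omega}\right|}{5}}}{10387}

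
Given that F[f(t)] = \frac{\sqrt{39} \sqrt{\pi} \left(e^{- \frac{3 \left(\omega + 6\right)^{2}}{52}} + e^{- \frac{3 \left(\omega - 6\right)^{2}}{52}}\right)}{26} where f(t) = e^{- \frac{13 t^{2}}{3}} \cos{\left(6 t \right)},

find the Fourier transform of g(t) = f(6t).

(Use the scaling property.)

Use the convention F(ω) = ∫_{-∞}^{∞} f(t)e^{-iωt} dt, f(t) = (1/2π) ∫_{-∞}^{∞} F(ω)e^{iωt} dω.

F[g](ω) = \frac{\sqrt{39} \sqrt{\pi} \left(e^{\frac{3 \omega}{13}} + 1\right) e^{- \frac{\omega^{2}}{624} - \frac{3 \omega}{26} - \frac{27}{13}}}{156}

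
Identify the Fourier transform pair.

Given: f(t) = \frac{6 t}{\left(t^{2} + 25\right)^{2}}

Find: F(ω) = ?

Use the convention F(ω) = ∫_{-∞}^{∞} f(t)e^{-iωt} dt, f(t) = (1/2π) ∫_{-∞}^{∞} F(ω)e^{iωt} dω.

F(ω) = - \frac{3 i \pi \omega e^{- 5 \left|{\omega}\right|}}{5}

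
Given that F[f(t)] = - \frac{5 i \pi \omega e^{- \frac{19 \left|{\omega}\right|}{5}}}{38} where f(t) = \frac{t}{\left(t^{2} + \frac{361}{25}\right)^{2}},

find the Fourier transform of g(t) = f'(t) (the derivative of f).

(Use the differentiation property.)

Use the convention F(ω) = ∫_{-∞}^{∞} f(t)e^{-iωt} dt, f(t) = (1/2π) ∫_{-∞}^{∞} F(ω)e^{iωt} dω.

F[g](ω) = \frac{5 \pi \omega^{2} e^{- \frac{19 \left|{\omega}\right|}{5}}}{38}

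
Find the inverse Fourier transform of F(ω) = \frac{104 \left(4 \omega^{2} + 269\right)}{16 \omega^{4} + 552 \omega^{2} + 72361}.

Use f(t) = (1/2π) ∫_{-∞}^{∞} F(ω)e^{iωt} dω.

f(t) = 2 e^{- \frac{13 \left|{t}\right|}{2}} \cos{\left(5 \left|{t}\right| \right)}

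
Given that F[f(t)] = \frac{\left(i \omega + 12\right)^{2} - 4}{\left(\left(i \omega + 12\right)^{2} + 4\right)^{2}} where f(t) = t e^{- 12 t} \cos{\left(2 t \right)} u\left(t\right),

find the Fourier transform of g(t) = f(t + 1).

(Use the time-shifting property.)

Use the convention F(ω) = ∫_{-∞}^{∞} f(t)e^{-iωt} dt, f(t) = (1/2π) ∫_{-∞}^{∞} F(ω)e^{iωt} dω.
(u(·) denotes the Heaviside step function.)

F[g](ω) = \frac{\left(\left(i \omega + 12\right)^{2} - 4\right) e^{i \omega}}{\left(\left(i \omega + 12\right)^{2} + 4\right)^{2}}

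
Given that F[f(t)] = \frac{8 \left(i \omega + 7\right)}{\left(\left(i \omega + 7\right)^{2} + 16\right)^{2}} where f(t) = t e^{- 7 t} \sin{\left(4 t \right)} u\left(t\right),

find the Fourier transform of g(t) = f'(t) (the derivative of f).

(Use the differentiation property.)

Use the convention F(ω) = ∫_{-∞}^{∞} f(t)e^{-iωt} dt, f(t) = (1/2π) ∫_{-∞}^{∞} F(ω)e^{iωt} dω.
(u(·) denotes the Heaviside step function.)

F[g](ω) = \frac{8 i \omega \left(i \omega + 7\right)}{\left(\left(i \omega + 7\right)^{2} + 16\right)^{2}}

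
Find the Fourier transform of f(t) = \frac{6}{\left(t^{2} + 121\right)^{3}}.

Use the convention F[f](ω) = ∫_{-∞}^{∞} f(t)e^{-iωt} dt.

F(ω) = \frac{3 \pi \left(121 \omega^{2} + 33 \left|{\omega}\right| + 3\right) e^{- 11 \left|{\omega}\right|}}{644204}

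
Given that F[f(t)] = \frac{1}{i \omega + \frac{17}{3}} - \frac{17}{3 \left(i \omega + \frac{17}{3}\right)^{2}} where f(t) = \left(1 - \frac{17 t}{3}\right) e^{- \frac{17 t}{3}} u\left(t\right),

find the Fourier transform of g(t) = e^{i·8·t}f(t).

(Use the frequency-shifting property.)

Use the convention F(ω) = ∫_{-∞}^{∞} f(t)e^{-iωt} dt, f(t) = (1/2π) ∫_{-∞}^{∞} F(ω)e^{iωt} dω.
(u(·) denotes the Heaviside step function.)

F[g](ω) = \frac{9 i \left(8 - \omega\right)}{9 \omega^{2} - 6 \omega \left(24 + 17 i\right) + 287 + 816 i}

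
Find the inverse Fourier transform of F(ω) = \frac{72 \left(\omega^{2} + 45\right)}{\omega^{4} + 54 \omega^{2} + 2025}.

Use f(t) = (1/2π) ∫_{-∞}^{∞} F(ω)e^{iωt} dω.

f(t) = 6 e^{- 6 \left|{t}\right|} \cos{\left(3 \left|{t}\right| \right)}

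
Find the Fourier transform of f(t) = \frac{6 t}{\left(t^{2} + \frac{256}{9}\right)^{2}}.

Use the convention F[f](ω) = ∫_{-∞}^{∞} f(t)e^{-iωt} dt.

F(ω) = - \frac{9 i \pi \omega e^{- \frac{16 \left|{\omega}\right|}{3}}}{16}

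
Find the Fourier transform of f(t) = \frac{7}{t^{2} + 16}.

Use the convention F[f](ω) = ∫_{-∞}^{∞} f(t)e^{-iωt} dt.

F(ω) = \frac{7 \pi e^{- 4 \left|{\omega}\right|}}{4}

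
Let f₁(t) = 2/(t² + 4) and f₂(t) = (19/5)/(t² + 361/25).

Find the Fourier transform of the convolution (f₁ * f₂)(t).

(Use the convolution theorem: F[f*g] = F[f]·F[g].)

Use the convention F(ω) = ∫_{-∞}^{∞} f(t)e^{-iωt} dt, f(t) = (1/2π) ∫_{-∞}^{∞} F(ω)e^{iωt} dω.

F[f₁*f₂](ω) = \pi^{2} e^{- \frac{29 \left|{\omega}\right|}{5}}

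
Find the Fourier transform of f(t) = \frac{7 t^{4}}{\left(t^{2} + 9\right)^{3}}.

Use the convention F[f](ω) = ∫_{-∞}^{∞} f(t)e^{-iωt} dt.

F(ω) = \frac{7 \pi \left(3 \omega^{2} - 5 \left|{\omega}\right| + 1\right) e^{- 3 \left|{\omega}\right|}}{8}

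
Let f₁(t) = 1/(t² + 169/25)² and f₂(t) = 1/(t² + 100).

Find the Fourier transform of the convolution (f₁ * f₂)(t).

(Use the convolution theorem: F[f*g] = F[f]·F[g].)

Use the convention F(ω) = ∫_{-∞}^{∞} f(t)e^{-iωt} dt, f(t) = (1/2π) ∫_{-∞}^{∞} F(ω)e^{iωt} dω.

F[f₁*f₂](ω) = \frac{5 \pi^{2} \left(13 \left|{\omega}\right| + 5\right) e^{- \frac{63 \left|{\omega}\right|}{5}}}{8788}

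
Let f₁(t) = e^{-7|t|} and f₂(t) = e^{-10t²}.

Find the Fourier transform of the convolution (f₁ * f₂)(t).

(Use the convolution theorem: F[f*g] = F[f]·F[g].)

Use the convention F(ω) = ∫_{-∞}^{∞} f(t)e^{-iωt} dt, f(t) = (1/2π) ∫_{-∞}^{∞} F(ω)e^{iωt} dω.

F[f₁*f₂](ω) = \frac{7 \sqrt{10} \sqrt{\pi} e^{- \frac{\omega^{2}}{40}}}{5 \left(\omega^{2} + 49\right)}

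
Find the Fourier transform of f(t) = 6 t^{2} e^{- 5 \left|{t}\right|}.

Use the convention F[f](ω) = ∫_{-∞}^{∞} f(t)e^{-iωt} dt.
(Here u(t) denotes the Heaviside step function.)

F(ω) = \frac{120 \left(25 - 3 \omega^{2}\right)}{\left(\omega^{2} + 25\right)^{3}}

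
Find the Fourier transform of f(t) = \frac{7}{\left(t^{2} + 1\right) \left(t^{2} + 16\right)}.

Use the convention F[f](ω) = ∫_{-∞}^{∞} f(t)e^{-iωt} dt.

F(ω) = \frac{7 \pi \left(4 e^{3 \left|{\omega}\right|} - 1\right) e^{- 4 \left|{\omega}\right|}}{60}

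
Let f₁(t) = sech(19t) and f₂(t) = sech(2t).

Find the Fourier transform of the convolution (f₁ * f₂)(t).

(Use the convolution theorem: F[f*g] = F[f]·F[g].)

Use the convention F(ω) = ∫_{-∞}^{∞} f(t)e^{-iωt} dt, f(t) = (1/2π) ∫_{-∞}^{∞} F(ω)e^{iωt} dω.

F[f₁*f₂](ω) = \frac{\pi^{2}}{38 \cosh{\left(\frac{\pi \omega}{38} \right)} \cosh{\left(\frac{\pi \omega}{4} \right)}}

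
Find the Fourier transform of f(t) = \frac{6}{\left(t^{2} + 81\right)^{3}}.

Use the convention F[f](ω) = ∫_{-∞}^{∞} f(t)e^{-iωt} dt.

F(ω) = \frac{\pi \left(27 \omega^{2} + 9 \left|{\omega}\right| + 1\right) e^{- 9 \left|{\omega}\right|}}{26244}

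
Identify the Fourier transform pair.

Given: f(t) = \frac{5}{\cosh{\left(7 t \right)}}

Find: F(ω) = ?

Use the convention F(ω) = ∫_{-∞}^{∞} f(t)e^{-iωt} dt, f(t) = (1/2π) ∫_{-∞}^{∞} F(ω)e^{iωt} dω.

F(ω) = \frac{5 \pi}{7 \cosh{\left(\frac{\pi \omega}{14} \right)}}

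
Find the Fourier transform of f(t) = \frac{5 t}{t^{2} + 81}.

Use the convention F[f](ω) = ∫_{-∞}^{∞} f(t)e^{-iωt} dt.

F(ω) = - 5 i \pi e^{- 9 \left|{\omega}\right|} \operatorname{sign}{\left(\omega \right)}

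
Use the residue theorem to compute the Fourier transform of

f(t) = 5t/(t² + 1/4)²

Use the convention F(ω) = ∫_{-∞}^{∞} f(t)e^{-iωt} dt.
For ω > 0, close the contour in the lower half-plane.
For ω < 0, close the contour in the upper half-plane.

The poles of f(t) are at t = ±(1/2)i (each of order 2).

Let g(z) = f(z)e^{-iωz}; for large |z| the factor e^{-iωz} decays in the lower half-plane when ω > 0 and in the upper half-plane when ω < 0.

Case ω > 0 (lower half-plane, clockwise contour ⇒ F(ω) = -2πi·ΣRes):
  Res_{z = - \frac{i}{2}} g(z) = \frac{5 \omega e^{- \frac{\omega}{2}}}{2} (pole of order 2)
  F(ω) = -2πi·ΣRes = - 5 i \pi \omega e^{- \frac{\omega}{2}}

Case ω < 0 (upper half-plane, counterclockwise contour ⇒ F(ω) = +2πi·ΣRes):
  Res_{z = \frac{i}{2}} g(z) = - \frac{5 \omega e^{\frac{\omega}{2}}}{2} (pole of order 2)
  F(ω) = 2πi·ΣRes = - 5 i \pi \omega e^{\frac{\omega}{2}}

Both cases combine into a single formula in |ω|:

F(ω) = - 5 i \pi \omega e^{- \frac{\left|{\omega}\right|}{2}}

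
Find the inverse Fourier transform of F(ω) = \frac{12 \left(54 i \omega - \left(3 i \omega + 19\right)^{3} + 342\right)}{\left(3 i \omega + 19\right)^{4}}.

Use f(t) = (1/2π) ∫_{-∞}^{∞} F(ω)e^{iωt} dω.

f(t) = 4 \left(t^{2} - 1\right) e^{- \frac{19 t}{3}} u\left(t\right)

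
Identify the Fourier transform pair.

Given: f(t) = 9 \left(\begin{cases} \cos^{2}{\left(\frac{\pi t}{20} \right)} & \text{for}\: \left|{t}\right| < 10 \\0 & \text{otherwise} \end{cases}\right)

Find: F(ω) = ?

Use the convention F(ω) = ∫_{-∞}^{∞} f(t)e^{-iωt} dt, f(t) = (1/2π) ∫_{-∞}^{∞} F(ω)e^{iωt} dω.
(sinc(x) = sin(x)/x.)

F(ω) = - \frac{90 \pi^{2} \operatorname{sinc}{\left(10 \omega \right)}}{100 \omega^{2} - \pi^{2}}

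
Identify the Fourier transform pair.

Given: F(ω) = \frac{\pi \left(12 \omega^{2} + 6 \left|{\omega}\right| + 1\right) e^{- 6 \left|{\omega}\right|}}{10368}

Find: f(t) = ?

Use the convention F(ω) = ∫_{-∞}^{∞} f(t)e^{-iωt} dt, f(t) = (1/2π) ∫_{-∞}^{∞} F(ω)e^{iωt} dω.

f(t) = \frac{2}{\left(t^{2} + 36\right)^{3}}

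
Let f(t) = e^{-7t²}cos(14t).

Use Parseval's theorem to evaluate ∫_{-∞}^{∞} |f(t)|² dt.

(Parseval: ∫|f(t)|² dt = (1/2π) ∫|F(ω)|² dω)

∫|f(t)|² dt = \frac{\sqrt{14} \sqrt{\pi} \left(1 + e^{14}\right)}{28 e^{14}}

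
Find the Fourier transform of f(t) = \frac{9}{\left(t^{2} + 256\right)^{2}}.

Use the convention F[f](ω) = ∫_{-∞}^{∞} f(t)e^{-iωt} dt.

F(ω) = \frac{9 \pi \left(16 \left|{\omega}\right| + 1\right) e^{- 16 \left|{\omega}\right|}}{8192}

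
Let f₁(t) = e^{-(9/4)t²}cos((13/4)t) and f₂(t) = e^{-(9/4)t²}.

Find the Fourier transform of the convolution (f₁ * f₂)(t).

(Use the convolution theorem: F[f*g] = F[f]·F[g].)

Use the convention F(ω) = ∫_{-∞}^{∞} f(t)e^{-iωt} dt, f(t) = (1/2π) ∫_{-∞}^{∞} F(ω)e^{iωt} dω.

F[f₁*f₂](ω) = \frac{2 \pi \left(e^{\frac{13 \omega}{9}} + 1\right) e^{- \frac{2 \omega^{2}}{9} - \frac{13 \omega}{18} - \frac{169}{144}}}{9}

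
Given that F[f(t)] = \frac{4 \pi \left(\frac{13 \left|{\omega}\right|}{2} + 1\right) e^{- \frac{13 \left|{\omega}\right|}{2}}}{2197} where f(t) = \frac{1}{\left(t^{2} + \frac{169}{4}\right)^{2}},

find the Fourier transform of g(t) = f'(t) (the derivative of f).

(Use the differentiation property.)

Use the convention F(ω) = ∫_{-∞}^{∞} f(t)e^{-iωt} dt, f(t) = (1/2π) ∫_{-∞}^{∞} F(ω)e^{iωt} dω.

F[g](ω) = \frac{2 i \pi \omega \left(13 \left|{\omega}\right| + 2\right) e^{- \frac{13 \left|{\omega}\right|}{2}}}{2197}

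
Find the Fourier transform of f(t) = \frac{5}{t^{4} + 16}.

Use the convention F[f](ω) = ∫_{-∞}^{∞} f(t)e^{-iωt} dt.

F(ω) = \frac{5 \pi e^{- \sqrt{2} \left|{\omega}\right|} \sin{\left(\sqrt{2} \left|{\omega}\right| + \frac{\pi}{4} \right)}}{8}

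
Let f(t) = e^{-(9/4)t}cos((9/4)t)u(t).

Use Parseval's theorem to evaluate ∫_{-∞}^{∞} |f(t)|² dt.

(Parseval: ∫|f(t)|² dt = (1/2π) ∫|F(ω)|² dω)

∫|f(t)|² dt = \frac{1}{6}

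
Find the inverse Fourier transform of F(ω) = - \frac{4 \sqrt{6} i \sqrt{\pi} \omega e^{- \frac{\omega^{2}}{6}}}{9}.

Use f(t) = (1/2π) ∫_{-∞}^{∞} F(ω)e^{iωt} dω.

f(t) = 4 t e^{- \frac{3 t^{2}}{2}}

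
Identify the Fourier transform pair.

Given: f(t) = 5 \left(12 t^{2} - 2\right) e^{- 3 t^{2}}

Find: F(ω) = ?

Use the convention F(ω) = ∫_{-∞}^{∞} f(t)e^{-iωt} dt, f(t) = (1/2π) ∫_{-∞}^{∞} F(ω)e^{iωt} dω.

F(ω) = - \frac{5 \sqrt{3} \sqrt{\pi} \omega^{2} e^{- \frac{\omega^{2}}{12}}}{9}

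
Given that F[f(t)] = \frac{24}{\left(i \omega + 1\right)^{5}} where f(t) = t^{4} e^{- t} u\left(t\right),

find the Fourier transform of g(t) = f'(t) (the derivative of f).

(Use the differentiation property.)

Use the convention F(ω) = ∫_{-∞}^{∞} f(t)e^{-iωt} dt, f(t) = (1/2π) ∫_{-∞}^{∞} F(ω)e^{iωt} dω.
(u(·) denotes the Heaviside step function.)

F[g](ω) = \frac{24 i \omega}{\left(i \omega + 1\right)^{5}}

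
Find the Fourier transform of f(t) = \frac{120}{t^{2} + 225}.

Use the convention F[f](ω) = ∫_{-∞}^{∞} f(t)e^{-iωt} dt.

F(ω) = 8 \pi e^{- 15 \left|{\omega}\right|}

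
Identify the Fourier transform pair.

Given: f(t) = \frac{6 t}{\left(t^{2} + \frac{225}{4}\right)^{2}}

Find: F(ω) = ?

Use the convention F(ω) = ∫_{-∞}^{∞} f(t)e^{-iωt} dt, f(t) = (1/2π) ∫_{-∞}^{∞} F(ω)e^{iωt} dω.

F(ω) = - \frac{2 i \pi \omega e^{- \frac{15 \left|{\omega}\right|}{2}}}{5}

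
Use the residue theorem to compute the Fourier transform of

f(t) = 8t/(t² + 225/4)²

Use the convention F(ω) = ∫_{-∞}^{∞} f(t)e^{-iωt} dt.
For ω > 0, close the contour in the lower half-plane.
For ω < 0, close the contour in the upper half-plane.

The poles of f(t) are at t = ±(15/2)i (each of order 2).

Let g(z) = f(z)e^{-iωz}; for large |z| the factor e^{-iωz} decays in the lower half-plane when ω > 0 and in the upper half-plane when ω < 0.

Case ω > 0 (lower half-plane, clockwise contour ⇒ F(ω) = -2πi·ΣRes):
  Res_{z = - \frac{15 i}{2}} g(z) = \frac{4 \omega e^{- \frac{15 \omega}{2}}}{15} (pole of order 2)
  F(ω) = -2πi·ΣRes = - \frac{8 i \pi \omega e^{- \frac{15 \omega}{2}}}{15}

Case ω < 0 (upper half-plane, counterclockwise contour ⇒ F(ω) = +2πi·ΣRes):
  Res_{z = \frac{15 i}{2}} g(z) = - \frac{4 \omega e^{\frac{15 \omega}{2}}}{15} (pole of order 2)
  F(ω) = 2πi·ΣRes = - \frac{8 i \pi \omega e^{\frac{15 \omega}{2}}}{15}

Both cases combine into a single formula in |ω|:

F(ω) = - \frac{8 i \pi \omega e^{- \frac{15 \left|{\omega}\right|}{2}}}{15}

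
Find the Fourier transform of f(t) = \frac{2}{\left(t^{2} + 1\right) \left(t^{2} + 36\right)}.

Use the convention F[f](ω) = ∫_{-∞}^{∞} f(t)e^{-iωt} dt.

F(ω) = \frac{\pi \left(6 e^{5 \left|{\omega}\right|} - 1\right) e^{- 6 \left|{\omega}\right|}}{105}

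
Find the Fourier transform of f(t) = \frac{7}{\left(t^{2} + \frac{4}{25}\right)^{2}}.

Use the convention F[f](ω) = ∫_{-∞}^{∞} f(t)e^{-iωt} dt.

F(ω) = \frac{175 \pi \left(2 \left|{\omega}\right| + 5\right) e^{- \frac{2 \left|{\omega}\right|}{5}}}{16}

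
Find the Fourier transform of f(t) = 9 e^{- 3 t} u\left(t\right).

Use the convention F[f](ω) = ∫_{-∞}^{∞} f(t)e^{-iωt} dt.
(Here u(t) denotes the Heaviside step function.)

F(ω) = \frac{9}{i \omega + 3}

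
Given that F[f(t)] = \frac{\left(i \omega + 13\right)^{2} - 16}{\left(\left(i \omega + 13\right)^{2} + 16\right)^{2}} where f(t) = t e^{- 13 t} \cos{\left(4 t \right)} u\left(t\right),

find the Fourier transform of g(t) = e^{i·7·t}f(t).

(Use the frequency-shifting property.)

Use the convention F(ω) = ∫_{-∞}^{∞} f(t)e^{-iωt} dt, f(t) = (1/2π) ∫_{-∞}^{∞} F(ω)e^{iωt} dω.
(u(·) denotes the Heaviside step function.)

F[g](ω) = \frac{\left(i \left(\omega - 7\right) + 13\right)^{2} - 16}{\left(\left(i \left(\omega - 7\right) + 13\right)^{2} + 16\right)^{2}}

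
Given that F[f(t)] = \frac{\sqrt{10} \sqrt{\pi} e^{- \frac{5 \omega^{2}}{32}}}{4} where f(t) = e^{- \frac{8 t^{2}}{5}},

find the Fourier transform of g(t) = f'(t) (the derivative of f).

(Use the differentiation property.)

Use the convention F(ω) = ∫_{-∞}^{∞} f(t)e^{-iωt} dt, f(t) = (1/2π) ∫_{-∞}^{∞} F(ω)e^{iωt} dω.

F[g](ω) = \frac{\sqrt{10} i \sqrt{\pi} \omega e^{- \frac{5 \omega^{2}}{32}}}{4}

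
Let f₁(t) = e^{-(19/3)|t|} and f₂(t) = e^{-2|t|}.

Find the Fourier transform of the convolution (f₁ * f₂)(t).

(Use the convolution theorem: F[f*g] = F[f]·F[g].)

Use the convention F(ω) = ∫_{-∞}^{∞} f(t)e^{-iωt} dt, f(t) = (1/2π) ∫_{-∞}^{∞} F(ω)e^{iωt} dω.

F[f₁*f₂](ω) = \frac{456}{\left(\omega^{2} + 4\right) \left(9 \omega^{2} + 361\right)}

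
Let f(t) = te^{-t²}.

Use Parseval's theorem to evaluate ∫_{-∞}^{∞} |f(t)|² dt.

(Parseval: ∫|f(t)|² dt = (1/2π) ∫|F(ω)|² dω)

∫|f(t)|² dt = \frac{\sqrt{2} \sqrt{\pi}}{8}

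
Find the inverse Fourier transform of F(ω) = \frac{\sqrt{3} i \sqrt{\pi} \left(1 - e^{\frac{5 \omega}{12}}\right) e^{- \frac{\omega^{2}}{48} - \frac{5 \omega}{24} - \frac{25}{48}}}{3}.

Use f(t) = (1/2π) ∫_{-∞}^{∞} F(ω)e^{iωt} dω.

f(t) = 4 e^{- 12 t^{2}} \sin{\left(5 t \right)}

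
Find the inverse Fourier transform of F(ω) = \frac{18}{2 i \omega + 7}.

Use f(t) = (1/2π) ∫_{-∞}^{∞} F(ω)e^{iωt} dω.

f(t) = 9 e^{- \frac{7 t}{2}} u\left(t\right)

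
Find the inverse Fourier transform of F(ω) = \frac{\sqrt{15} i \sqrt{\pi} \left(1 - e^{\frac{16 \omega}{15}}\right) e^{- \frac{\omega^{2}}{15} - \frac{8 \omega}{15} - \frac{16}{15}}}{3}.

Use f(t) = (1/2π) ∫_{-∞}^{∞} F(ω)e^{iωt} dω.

f(t) = 5 e^{- \frac{15 t^{2}}{4}} \sin{\left(4 t \right)}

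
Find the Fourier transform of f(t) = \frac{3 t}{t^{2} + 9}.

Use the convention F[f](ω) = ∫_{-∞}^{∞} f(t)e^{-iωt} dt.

F(ω) = - 3 i \pi e^{- 3 \left|{\omega}\right|} \operatorname{sign}{\left(\omega \right)}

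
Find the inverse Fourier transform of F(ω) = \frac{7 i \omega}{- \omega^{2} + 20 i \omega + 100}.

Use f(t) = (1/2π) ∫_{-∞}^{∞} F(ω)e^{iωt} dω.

f(t) = 7 \left(1 - 10 t\right) e^{- 10 t} u\left(t\right)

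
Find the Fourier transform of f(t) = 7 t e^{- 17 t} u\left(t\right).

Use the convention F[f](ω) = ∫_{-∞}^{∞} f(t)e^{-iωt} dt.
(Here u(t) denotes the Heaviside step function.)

F(ω) = \frac{7}{\left(i \omega + 17\right)^{2}}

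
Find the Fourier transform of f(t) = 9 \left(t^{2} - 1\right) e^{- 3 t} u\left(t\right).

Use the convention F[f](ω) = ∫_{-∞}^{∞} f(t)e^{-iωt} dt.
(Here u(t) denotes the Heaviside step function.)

F(ω) = \frac{9 \left(2 i \omega - \left(i \omega + 3\right)^{3} + 6\right)}{\left(i \omega + 3\right)^{4}}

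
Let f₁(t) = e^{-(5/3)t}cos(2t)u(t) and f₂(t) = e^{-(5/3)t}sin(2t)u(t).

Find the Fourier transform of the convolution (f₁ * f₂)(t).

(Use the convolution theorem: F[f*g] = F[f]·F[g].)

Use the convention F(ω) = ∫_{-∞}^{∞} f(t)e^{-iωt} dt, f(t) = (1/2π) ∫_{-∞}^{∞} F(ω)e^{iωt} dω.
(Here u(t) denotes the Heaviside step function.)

F[f₁*f₂](ω) = \frac{54 \left(3 i \omega + 5\right)}{\left(\left(3 i \omega + 5\right)^{2} + 36\right)^{2}}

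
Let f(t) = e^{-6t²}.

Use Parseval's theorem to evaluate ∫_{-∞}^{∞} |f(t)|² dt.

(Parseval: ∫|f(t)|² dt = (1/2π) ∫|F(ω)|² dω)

∫|f(t)|² dt = \frac{\sqrt{3} \sqrt{\pi}}{6}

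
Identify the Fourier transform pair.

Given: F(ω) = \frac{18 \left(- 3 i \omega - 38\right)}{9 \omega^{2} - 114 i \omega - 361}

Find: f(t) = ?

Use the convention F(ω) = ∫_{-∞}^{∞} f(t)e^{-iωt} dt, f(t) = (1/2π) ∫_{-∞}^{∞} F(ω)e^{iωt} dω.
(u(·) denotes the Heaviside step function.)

f(t) = 6 \left(\frac{19 t}{3} + 1\right) e^{- \frac{19 t}{3}} u\left(t\right)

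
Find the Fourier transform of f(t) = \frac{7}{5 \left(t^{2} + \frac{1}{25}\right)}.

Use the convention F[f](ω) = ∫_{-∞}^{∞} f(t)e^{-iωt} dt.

F(ω) = 7 \pi e^{- \frac{\left|{\omega}\right|}{5}}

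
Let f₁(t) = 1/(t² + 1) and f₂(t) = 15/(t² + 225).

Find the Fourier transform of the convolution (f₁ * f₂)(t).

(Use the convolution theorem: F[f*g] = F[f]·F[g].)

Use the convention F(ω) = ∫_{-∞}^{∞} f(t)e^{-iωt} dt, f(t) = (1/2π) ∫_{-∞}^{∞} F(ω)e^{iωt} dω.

F[f₁*f₂](ω) = \pi^{2} e^{- 16 \left|{\omega}\right|}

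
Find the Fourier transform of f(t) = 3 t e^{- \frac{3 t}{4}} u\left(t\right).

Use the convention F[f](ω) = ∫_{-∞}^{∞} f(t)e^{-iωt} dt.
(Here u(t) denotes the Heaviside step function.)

F(ω) = \frac{48}{\left(4 i \omega + 3\right)^{2}}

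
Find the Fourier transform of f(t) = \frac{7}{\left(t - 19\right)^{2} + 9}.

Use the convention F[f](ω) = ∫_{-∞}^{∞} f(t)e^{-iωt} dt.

F(ω) = \frac{7 \pi e^{- 19 i \omega - 3 \left|{\omega}\right|}}{3}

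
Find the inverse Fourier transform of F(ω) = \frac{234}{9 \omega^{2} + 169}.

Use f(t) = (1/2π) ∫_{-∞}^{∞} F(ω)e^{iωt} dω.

f(t) = 3 e^{- \frac{13 \left|{t}\right|}{3}}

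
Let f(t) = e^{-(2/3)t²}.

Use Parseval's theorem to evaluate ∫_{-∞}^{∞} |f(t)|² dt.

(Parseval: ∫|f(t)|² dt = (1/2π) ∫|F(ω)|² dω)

∫|f(t)|² dt = \frac{\sqrt{3} \sqrt{\pi}}{2}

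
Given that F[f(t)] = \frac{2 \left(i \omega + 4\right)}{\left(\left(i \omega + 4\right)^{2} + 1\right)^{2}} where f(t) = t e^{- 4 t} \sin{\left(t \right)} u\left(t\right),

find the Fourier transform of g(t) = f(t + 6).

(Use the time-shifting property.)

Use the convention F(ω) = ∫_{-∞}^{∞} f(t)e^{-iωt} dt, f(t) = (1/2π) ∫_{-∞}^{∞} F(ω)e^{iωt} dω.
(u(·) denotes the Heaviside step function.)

F[g](ω) = \frac{2 \left(i \omega + 4\right) e^{6 i \omega}}{\left(\left(i \omega + 4\right)^{2} + 1\right)^{2}}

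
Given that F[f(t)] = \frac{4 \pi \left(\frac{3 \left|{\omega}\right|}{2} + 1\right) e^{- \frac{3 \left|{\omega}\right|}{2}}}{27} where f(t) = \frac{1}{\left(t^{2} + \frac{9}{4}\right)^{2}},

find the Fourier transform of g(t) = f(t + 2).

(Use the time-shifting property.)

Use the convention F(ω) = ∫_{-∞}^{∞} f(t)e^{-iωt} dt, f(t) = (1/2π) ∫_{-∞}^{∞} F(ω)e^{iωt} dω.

F[g](ω) = \frac{2 \pi \left(3 \left|{\omega}\right| + 2\right) e^{2 i \omega - \frac{3 \left|{\omega}\right|}{2}}}{27}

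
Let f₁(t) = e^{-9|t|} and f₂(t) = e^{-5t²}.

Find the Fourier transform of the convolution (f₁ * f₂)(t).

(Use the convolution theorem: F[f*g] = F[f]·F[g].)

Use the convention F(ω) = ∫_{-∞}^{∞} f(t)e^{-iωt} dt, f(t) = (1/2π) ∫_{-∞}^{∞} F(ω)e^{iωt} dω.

F[f₁*f₂](ω) = \frac{18 \sqrt{5} \sqrt{\pi} e^{- \frac{\omega^{2}}{20}}}{5 \left(\omega^{2} + 81\right)}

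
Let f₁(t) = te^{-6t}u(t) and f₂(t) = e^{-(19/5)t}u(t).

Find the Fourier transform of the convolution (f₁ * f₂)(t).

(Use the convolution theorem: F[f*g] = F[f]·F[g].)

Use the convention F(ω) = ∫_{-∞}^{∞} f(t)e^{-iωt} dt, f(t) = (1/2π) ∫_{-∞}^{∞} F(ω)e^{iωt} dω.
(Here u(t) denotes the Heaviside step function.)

F[f₁*f₂](ω) = \frac{5}{\left(i \omega + 6\right)^{2} \left(5 i \omega + 19\right)}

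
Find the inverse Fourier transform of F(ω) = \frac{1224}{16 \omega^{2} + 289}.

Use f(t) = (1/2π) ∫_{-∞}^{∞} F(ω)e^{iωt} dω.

f(t) = 9 e^{- \frac{17 \left|{t}\right|}{4}}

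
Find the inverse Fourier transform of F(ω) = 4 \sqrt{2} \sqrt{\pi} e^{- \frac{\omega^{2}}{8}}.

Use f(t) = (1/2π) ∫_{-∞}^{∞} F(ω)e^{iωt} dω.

f(t) = 8 e^{- 2 t^{2}}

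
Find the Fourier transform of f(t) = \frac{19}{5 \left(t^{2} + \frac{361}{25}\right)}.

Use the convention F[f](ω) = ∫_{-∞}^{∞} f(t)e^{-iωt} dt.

F(ω) = \pi e^{- \frac{19 \left|{\omega}\right|}{5}}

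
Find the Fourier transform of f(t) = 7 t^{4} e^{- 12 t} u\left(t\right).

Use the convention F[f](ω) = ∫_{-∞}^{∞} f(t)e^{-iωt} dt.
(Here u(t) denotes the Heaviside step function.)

F(ω) = \frac{168}{\left(i \omega + 12\right)^{5}}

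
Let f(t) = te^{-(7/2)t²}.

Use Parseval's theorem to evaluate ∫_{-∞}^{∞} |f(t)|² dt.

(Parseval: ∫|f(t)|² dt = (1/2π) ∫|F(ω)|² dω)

∫|f(t)|² dt = \frac{\sqrt{7} \sqrt{\pi}}{98}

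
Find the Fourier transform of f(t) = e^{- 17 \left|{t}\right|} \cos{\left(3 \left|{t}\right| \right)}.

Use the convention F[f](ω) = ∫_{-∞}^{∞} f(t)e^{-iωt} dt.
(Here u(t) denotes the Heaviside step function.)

F(ω) = \frac{34 \left(\omega^{2} + 298\right)}{\omega^{4} + 560 \omega^{2} + 88804}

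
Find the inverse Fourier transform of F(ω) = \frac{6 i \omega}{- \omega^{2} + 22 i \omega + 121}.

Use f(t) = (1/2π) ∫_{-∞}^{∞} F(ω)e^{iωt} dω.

f(t) = 6 \left(1 - 11 t\right) e^{- 11 t} u\left(t\right)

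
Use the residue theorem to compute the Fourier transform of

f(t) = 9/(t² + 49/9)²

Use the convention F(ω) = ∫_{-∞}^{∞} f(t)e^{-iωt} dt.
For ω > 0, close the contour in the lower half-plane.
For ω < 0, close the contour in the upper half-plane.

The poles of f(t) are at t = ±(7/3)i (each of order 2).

Let g(z) = f(z)e^{-iωz}; for large |z| the factor e^{-iωz} decays in the lower half-plane when ω > 0 and in the upper half-plane when ω < 0.

Case ω > 0 (lower half-plane, clockwise contour ⇒ F(ω) = -2πi·ΣRes):
  Res_{z = - \frac{7 i}{3}} g(z) = \frac{81 i \left(7 \omega + 3\right) e^{- \frac{7 \omega}{3}}}{1372} (pole of order 2)
  F(ω) = -2πi·ΣRes = \frac{81 \pi \left(7 \omega + 3\right) e^{- \frac{7 \omega}{3}}}{686}

Case ω < 0 (upper half-plane, counterclockwise contour ⇒ F(ω) = +2πi·ΣRes):
  Res_{z = \frac{7 i}{3}} g(z) = \frac{81 i \left(7 \omega - 3\right) e^{\frac{7 \omega}{3}}}{1372} (pole of order 2)
  F(ω) = 2πi·ΣRes = \frac{81 \pi \left(3 - 7 \omega\right) e^{\frac{7 \omega}{3}}}{686}

Both cases combine into a single formula in |ω|:

F(ω) = \frac{81 \pi \left(7 \left|{\omega}\right| + 3\right) e^{- \frac{7 \left|{\omega}\right|}{3}}}{686}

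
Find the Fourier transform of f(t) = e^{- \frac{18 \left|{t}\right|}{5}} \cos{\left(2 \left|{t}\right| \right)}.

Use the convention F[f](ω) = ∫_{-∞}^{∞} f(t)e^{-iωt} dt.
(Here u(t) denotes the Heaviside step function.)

F(ω) = \frac{180 \left(25 \omega^{2} + 424\right)}{625 \omega^{4} + 11200 \omega^{2} + 179776}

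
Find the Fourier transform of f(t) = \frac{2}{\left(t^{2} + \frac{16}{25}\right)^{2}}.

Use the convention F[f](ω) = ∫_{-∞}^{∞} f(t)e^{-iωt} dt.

F(ω) = \frac{25 \pi \left(4 \left|{\omega}\right| + 5\right) e^{- \frac{4 \left|{\omega}\right|}{5}}}{64}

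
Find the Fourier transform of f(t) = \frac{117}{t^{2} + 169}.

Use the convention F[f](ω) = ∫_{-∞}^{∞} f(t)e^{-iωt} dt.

F(ω) = 9 \pi e^{- 13 \left|{\omega}\right|}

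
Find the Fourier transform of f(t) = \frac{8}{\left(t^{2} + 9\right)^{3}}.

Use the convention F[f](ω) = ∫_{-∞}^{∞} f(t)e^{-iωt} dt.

F(ω) = \frac{\pi \left(3 \omega^{2} + 3 \left|{\omega}\right| + 1\right) e^{- 3 \left|{\omega}\right|}}{81}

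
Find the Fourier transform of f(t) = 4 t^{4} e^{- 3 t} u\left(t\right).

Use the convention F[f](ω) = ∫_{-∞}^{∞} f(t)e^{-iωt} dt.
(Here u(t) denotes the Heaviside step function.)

F(ω) = \frac{96}{\left(i \omega + 3\right)^{5}}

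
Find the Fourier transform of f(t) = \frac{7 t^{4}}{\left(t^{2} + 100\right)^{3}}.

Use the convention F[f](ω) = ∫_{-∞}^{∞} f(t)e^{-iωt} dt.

F(ω) = \frac{7 \pi \left(100 \omega^{2} - 50 \left|{\omega}\right| + 3\right) e^{- 10 \left|{\omega}\right|}}{80}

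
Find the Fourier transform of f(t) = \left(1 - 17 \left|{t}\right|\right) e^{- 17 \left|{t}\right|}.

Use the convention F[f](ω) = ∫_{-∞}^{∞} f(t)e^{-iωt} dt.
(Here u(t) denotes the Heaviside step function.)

F(ω) = \frac{68 \omega^{2}}{\left(\omega^{2} + 289\right)^{2}}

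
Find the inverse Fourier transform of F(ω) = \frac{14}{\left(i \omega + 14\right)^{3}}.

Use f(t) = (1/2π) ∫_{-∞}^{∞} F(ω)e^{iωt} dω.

f(t) = 7 t^{2} e^{- 14 t} u\left(t\right)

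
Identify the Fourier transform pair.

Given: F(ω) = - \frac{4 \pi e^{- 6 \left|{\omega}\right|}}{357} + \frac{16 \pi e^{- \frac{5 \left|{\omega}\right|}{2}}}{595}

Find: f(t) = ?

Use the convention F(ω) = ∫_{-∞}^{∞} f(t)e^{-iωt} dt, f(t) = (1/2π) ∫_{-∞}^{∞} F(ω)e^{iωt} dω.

f(t) = \frac{2}{\left(t^{2} + \frac{25}{4}\right) \left(t^{2} + 36\right)}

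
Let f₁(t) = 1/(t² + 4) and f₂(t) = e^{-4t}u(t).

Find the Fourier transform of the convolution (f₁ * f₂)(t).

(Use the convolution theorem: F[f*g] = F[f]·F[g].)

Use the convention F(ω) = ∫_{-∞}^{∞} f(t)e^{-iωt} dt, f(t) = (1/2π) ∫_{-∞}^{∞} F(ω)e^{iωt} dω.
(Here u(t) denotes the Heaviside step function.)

F[f₁*f₂](ω) = \frac{\pi e^{- 2 \left|{\omega}\right|}}{2 \left(i \omega + 4\right)}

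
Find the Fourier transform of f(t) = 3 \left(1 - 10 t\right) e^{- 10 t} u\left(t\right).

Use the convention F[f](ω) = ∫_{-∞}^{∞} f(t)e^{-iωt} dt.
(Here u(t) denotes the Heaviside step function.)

F(ω) = \frac{3 i \omega}{- \omega^{2} + 20 i \omega + 100}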